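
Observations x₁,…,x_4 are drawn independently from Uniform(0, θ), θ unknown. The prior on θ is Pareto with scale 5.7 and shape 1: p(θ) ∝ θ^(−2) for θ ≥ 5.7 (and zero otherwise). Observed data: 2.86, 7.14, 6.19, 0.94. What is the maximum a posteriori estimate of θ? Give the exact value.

θ̂_MAP = 7.14

The Uniform(0, θ) likelihood is θ^(−n) for θ ≥ max(xᵢ), zero otherwise. Here max(xᵢ) = 7.14.
Posterior ∝ θ^(−2) · θ^(−4) = θ^(−6) on θ ≥ max(5.7, 7.14) = 7.14.
This density is strictly decreasing in θ, so the posterior mode lies at the lower boundary of the support.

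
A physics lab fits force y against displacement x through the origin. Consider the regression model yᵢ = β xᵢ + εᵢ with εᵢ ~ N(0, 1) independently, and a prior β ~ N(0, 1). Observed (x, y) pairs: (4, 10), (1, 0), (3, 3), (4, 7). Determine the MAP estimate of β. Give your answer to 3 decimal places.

log p(β | y) = −Σ(yᵢ − βxᵢ)²/(2·1) − β²/(2·1) + const.
Setting the derivative to zero: Σxᵢ(yᵢ − βxᵢ)/1 − β/1 = 0, so β = Σxᵢyᵢ / (Σxᵢ² + σ²/τ²).
Σxᵢyᵢ = 4·10 + 1·0 + 3·3 + 4·7 = 77; Σxᵢ² = 42; σ²/τ² = 1.
β̂_MAP = 77 / (42 + 1) = 77/43 ≈ 1.791.

β̂_MAP = 1.791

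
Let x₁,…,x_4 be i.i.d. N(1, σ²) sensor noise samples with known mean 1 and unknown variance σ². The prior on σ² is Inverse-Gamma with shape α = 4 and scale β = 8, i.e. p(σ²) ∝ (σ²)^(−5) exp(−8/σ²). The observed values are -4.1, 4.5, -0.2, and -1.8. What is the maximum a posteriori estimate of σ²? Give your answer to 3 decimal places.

σ̂²_MAP = 4.539

Sum of squared deviations about the known mean: SS = (-4.1−1)² + (4.5−1)² + (-0.2−1)² + (-1.8−1)² = 47.54.
The Normal likelihood contributes (σ²)^(−n/2) exp(−SS/(2σ²)), so the posterior is Inverse-Gamma(α + n/2, β + SS/2) = Inverse-Gamma(6, 31.77).
The mode of Inverse-Gamma(a, b) is b/(a+1) = 31.77/7 ≈ 4.539.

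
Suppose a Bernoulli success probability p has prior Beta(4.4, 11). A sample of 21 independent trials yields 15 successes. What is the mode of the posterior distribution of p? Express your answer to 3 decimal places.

p̂_MAP = 0.535

Prior: Beta(4.4, 11).
Data: 15 successes in 21 trials. The binomial likelihood contributes p^15(1−p)^6, so the posterior is Beta(4.4+15, 11+6) = Beta(19.4, 17).
For Beta(a, b) with a, b > 1 the mode is (a−1)/(a+b−2) = 18.4/34.4 ≈ 0.535.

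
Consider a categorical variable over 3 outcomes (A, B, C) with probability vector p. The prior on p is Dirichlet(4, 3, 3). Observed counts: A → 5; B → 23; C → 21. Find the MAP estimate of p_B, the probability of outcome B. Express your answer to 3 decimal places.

MAP estimate of p_B = 0.446

The posterior is Dirichlet(αᵢ + nᵢ) = Dirichlet(9, 26, 24).
For a Dirichlet(a₁,…,a_K) with all aᵢ > 1, the mode has j-th component (aⱼ − 1)/(Σaᵢ − K).
Here Σaᵢ = 59 and K = 3, so p_B = (26 − 1)/(59 − 3) = 25/56 ≈ 0.446.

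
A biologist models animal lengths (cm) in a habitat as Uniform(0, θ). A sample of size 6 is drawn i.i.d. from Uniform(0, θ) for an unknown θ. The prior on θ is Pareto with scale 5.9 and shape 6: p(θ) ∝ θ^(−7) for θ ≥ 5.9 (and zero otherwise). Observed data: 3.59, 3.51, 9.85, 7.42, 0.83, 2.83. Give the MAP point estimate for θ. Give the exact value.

The Uniform(0, θ) likelihood is θ^(−n) for θ ≥ max(xᵢ), zero otherwise. Here max(xᵢ) = 9.85.
Posterior ∝ θ^(−7) · θ^(−6) = θ^(−13) on θ ≥ max(5.9, 9.85) = 9.85.
This density is strictly decreasing in θ, so the posterior mode lies at the lower boundary of the support.

θ̂_MAP = 9.85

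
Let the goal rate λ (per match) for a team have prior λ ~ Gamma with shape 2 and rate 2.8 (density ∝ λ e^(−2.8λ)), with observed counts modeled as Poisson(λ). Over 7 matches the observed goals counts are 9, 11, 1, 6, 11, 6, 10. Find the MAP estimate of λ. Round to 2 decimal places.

λ̂_MAP = 5.61

Σxᵢ = 9+11+1+6+11+6+10 = 54, with n = 7.
Posterior ∝ λe^(−2.8λ) · λ^54e^(−7λ) = λ^55e^(−9.8λ), i.e. Gamma(shape=56, rate=9.8).
The mode of a Gamma(a, b) with a ≥ 1 (shape–rate) is (a−1)/b = 55/9.8 ≈ 5.61.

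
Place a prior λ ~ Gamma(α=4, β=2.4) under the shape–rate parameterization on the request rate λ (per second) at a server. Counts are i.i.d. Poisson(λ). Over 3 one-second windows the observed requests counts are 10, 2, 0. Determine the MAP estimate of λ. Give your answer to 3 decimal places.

Σxᵢ = 10+2+0 = 12, with n = 3.
Posterior ∝ λ^3e^(−2.4λ) · λ^12e^(−3λ) = λ^15e^(−5.4λ), i.e. Gamma(shape=16, rate=5.4).
The mode of a Gamma(a, b) with a ≥ 1 (shape–rate) is (a−1)/b = 15/5.4 ≈ 2.778.

λ̂_MAP = 2.778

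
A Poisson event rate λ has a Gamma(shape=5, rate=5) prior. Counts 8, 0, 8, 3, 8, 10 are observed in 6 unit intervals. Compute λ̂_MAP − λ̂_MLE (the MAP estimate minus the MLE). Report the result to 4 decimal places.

Σxᵢ = 37. Posterior is Gamma(42, 11); MAP = (42−1)/11 = 41/11 ≈ 3.72727.
MLE = x̄ = 37/6 ≈ 6.16667.
Difference = 41/11 − 37/6 = -161/66 ≈ -2.4394.

MAP − MLE = -2.4394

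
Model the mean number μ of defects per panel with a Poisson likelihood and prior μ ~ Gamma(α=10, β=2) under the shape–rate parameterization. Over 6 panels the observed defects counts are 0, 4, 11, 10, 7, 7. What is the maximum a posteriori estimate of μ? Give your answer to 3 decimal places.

μ̂_MAP = 6.000

Σxᵢ = 0+4+11+10+7+7 = 39, with n = 6.
Posterior ∝ μ^9e^(−2μ) · μ^39e^(−6μ) = μ^48e^(−8μ), i.e. Gamma(shape=49, rate=8).
The mode of a Gamma(a, b) with a ≥ 1 (shape–rate) is (a−1)/b = 48/8 ≈ 6.000.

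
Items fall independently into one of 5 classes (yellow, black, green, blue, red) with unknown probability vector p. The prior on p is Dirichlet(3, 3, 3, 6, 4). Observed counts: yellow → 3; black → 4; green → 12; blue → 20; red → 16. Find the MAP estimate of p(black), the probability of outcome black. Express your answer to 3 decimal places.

MAP estimate of p(black) = 0.087

The posterior is Dirichlet(αᵢ + nᵢ) = Dirichlet(6, 7, 15, 26, 20).
For a Dirichlet(a₁,…,a_K) with all aᵢ > 1, the mode has j-th component (aⱼ − 1)/(Σaᵢ − K).
Here Σaᵢ = 74 and K = 5, so p(black) = (7 − 1)/(74 − 5) = 6/69 ≈ 0.087.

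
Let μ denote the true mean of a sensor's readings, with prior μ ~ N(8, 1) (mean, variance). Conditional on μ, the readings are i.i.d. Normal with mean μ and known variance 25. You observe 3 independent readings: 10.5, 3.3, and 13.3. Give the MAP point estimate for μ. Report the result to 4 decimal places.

μ̂_MAP = 8.1107

n = 3; x̄ = (10.5 + 3.3 + 13.3)/3 = 27.1/3 = 271/30 ≈ 9.0333.
For a Normal prior and Normal likelihood with known variance, the posterior is Normal; its mode equals its mean, the precision-weighted average.
Prior precision 1/σ₀² = 1/1 = 1; data precision n/σ² = 3/25 = 0.12.
μ̂ = (1·8 + 0.12·(271/30)) / (1 + 0.12) = 9.084/1.12 = 2271/280 ≈ 8.1107.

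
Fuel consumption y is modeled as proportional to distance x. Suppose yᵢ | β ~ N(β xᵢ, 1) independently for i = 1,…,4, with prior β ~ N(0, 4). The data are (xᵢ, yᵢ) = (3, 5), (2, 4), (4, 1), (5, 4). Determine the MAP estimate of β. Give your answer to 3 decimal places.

log p(β | y) = −Σ(yᵢ − βxᵢ)²/(2·1) − β²/(2·4) + const.
Setting the derivative to zero: Σxᵢ(yᵢ − βxᵢ)/1 − β/4 = 0, so β = Σxᵢyᵢ / (Σxᵢ² + σ²/τ²).
Σxᵢyᵢ = 3·5 + 2·4 + 4·1 + 5·4 = 47; Σxᵢ² = 54; σ²/τ² = 0.25.
β̂_MAP = 47 / (54 + 0.25) = 47/54.25 ≈ 0.866.

β̂_MAP = 0.866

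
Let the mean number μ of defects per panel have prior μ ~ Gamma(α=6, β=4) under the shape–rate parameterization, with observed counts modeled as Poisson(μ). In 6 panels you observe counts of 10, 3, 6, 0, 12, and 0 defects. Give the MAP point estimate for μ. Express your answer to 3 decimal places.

μ̂_MAP = 3.600

Σxᵢ = 10+3+6+0+12+0 = 31, with n = 6.
Posterior ∝ μ^5e^(−4μ) · μ^31e^(−6μ) = μ^36e^(−10μ), i.e. Gamma(shape=37, rate=10).
The mode of a Gamma(a, b) with a ≥ 1 (shape–rate) is (a−1)/b = 36/10 ≈ 3.600.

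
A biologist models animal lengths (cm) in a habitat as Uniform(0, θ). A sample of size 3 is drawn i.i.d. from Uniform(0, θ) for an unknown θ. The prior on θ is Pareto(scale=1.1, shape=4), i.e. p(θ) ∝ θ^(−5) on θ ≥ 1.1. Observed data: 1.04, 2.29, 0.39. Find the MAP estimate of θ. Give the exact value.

θ̂_MAP = 2.29

The Uniform(0, θ) likelihood is θ^(−n) for θ ≥ max(xᵢ), zero otherwise. Here max(xᵢ) = 2.29.
Posterior ∝ θ^(−5) · θ^(−3) = θ^(−8) on θ ≥ max(1.1, 2.29) = 2.29.
This density is strictly decreasing in θ, so the posterior mode lies at the lower boundary of the support.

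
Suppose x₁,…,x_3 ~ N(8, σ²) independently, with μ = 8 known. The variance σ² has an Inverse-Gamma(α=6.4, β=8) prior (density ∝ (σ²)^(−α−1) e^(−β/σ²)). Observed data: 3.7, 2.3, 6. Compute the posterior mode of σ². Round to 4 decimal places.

σ̂²_MAP = 3.9876

Sum of squared deviations about the known mean: SS = (3.7−8)² + (2.3−8)² + (6−8)² = 54.98.
The Normal likelihood contributes (σ²)^(−n/2) exp(−SS/(2σ²)), so the posterior is Inverse-Gamma(α + n/2, β + SS/2) = Inverse-Gamma(7.9, 35.49).
The mode of Inverse-Gamma(a, b) is b/(a+1) = 35.49/8.9 ≈ 3.9876.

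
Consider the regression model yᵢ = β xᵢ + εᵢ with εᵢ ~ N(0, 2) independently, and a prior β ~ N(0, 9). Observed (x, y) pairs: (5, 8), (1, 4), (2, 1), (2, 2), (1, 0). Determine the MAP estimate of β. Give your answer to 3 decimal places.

β̂_MAP = 1.420

log p(β | y) = −Σ(yᵢ − βxᵢ)²/(2·2) − β²/(2·9) + const.
Setting the derivative to zero: Σxᵢ(yᵢ − βxᵢ)/2 − β/9 = 0, so β = Σxᵢyᵢ / (Σxᵢ² + σ²/τ²).
Σxᵢyᵢ = 5·8 + 1·4 + 2·1 + 2·2 + 1·0 = 50; Σxᵢ² = 35; σ²/τ² = 2/9.
β̂_MAP = 50 / (35 + 2/9) = 50/(317/9) = 450/317 ≈ 1.420.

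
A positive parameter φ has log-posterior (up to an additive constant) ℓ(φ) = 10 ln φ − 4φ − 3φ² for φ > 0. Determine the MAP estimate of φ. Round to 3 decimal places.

φ̂_MAP = 1.000

ℓ'(φ) = 10/φ − 4 − 6φ. Setting this to zero and multiplying by φ: 6φ² + 4φ − 10 = 0.
φ = (−4 + √(4² + 4·6·10)) / (2·6) = (−4 + √256) / 12 = (−4 + 16)/12 = 1.
ℓ''(φ) = −10/φ² − 6 < 0, confirming a maximum.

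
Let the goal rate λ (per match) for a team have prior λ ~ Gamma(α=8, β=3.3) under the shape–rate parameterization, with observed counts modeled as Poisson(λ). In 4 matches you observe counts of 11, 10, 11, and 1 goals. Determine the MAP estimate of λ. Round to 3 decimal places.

λ̂_MAP = 5.479

Σxᵢ = 11+10+11+1 = 33, with n = 4.
Posterior ∝ λ^7e^(−3.3λ) · λ^33e^(−4λ) = λ^40e^(−7.3λ), i.e. Gamma(shape=41, rate=7.3).
The mode of a Gamma(a, b) with a ≥ 1 (shape–rate) is (a−1)/b = 40/7.3 ≈ 5.479.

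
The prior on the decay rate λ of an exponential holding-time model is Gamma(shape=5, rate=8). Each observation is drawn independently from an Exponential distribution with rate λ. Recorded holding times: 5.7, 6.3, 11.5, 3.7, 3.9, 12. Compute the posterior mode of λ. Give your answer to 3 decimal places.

λ̂_MAP = 0.196

The Exponential(rate=λ) likelihood is ∝ λ^n e^(−λΣtᵢ). Here n = 6 and Σtᵢ = 5.7 + 6.3 + 11.5 + 3.7 + 3.9 + 12 = 43.1.
Posterior ∝ λ^4e^(−8λ) · λ^6e^(−43.1λ) = λ^10e^(−51.1λ), i.e. Gamma(11, 51.1).
Mode = (a−1)/b = 10/51.1 ≈ 0.196.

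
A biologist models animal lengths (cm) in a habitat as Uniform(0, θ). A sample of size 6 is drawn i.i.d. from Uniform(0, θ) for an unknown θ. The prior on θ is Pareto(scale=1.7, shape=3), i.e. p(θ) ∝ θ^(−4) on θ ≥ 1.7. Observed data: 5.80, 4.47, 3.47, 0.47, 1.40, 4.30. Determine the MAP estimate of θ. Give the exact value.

The Uniform(0, θ) likelihood is θ^(−n) for θ ≥ max(xᵢ), zero otherwise. Here max(xᵢ) = 5.80.
Posterior ∝ θ^(−4) · θ^(−6) = θ^(−10) on θ ≥ max(1.7, 5.80) = 5.80.
This density is strictly decreasing in θ, so the posterior mode lies at the lower boundary of the support.

θ̂_MAP = 5.80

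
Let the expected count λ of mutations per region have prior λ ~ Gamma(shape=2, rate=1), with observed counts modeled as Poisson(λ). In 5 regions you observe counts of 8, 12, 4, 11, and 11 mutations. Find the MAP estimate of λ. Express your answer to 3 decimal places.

λ̂_MAP = 7.833

Σxᵢ = 8+12+4+11+11 = 46, with n = 5.
Posterior ∝ λe^(−1λ) · λ^46e^(−5λ) = λ^47e^(−6λ), i.e. Gamma(shape=48, rate=6).
The mode of a Gamma(a, b) with a ≥ 1 (shape–rate) is (a−1)/b = 47/6 ≈ 7.833.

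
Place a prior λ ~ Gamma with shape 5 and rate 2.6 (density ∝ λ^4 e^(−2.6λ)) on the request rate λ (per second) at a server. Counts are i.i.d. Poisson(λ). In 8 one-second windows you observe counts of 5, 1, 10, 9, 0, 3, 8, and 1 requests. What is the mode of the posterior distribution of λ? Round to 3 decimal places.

λ̂_MAP = 3.868

Σxᵢ = 5+1+10+9+0+3+8+1 = 37, with n = 8.
Posterior ∝ λ^4e^(−2.6λ) · λ^37e^(−8λ) = λ^41e^(−10.6λ), i.e. Gamma(shape=42, rate=10.6).
The mode of a Gamma(a, b) with a ≥ 1 (shape–rate) is (a−1)/b = 41/10.6 ≈ 3.868.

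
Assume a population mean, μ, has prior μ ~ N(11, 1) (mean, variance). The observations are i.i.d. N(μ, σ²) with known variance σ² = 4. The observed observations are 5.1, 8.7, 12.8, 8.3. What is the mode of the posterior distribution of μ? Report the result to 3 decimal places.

n = 4; x̄ = (5.1 + 8.7 + 12.8 + 8.3)/4 = 34.9/4 = 8.725.
For a Normal prior and Normal likelihood with known variance, the posterior is Normal; its mode equals its mean, the precision-weighted average.
Prior precision 1/σ₀² = 1/1 = 1; data precision n/σ² = 4/4 = 1.
μ̂ = (1·11 + 1·8.725) / (1 + 1) = 19.725/2 = 9.8625 ≈ 9.863.

μ̂_MAP = 9.863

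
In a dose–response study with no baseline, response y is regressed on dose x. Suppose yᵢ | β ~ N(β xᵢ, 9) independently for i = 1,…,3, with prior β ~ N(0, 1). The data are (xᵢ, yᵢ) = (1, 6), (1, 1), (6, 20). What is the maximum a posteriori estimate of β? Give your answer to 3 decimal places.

β̂_MAP = 2.702

log p(β | y) = −Σ(yᵢ − βxᵢ)²/(2·9) − β²/(2·1) + const.
Setting the derivative to zero: Σxᵢ(yᵢ − βxᵢ)/9 − β/1 = 0, so β = Σxᵢyᵢ / (Σxᵢ² + σ²/τ²).
Σxᵢyᵢ = 1·6 + 1·1 + 6·20 = 127; Σxᵢ² = 38; σ²/τ² = 9.
β̂_MAP = 127 / (38 + 9) = 127/47 ≈ 2.702.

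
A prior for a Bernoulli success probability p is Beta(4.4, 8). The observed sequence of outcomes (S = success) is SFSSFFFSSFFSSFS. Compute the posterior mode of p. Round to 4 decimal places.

Prior: Beta(4.4, 8).
Data: 8 successes in 15 trials (from the sequence). The binomial likelihood contributes p^8(1−p)^7, so the posterior is Beta(4.4+8, 8+7) = Beta(12.4, 15).
For Beta(a, b) with a, b > 1 the mode is (a−1)/(a+b−2) = 11.4/25.4 ≈ 0.4488.

p̂_MAP = 0.4488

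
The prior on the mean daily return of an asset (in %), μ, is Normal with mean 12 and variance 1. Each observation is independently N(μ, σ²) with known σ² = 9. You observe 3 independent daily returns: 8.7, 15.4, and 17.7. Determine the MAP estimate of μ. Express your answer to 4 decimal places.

n = 3; x̄ = (8.7 + 15.4 + 17.7)/3 = 41.8/3 = 209/15 ≈ 13.9333.
For a Normal prior and Normal likelihood with known variance, the posterior is Normal; its mode equals its mean, the precision-weighted average.
Prior precision 1/σ₀² = 1/1 = 1; data precision n/σ² = 3/9 = 1/3.
μ̂ = (1·12 + (1/3)·(209/15)) / (1 + 1/3) = (749/45)/(4/3) = 749/60 ≈ 12.4833.

μ̂_MAP = 12.4833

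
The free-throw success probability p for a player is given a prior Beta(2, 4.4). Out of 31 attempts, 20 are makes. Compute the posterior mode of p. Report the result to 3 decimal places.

p̂_MAP = 0.593

Prior: Beta(2, 4.4).
Data: 20 successes in 31 trials. The binomial likelihood contributes p^20(1−p)^11, so the posterior is Beta(2+20, 4.4+11) = Beta(22, 15.4).
For Beta(a, b) with a, b > 1 the mode is (a−1)/(a+b−2) = 21/35.4 ≈ 0.593.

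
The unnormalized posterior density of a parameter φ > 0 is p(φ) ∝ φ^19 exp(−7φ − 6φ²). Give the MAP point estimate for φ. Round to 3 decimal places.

φ̂_MAP = 1.000

ℓ'(φ) = 19/φ − 7 − 12φ. Setting this to zero and multiplying by φ: 12φ² + 7φ − 19 = 0.
φ = (−7 + √(7² + 4·12·19)) / (2·12) = (−7 + √961) / 24 = (−7 + 31)/24 = 1.
ℓ''(φ) = −19/φ² − 12 < 0, confirming a maximum.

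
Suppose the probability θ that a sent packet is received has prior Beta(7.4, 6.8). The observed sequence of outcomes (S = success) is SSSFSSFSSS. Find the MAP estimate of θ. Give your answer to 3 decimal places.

θ̂_MAP = 0.649

Prior: Beta(7.4, 6.8).
Data: 8 successes in 10 trials (from the sequence). The binomial likelihood contributes θ^8(1−θ)^2, so the posterior is Beta(7.4+8, 6.8+2) = Beta(15.4, 8.8).
For Beta(a, b) with a, b > 1 the mode is (a−1)/(a+b−2) = 14.4/22.2 ≈ 0.649.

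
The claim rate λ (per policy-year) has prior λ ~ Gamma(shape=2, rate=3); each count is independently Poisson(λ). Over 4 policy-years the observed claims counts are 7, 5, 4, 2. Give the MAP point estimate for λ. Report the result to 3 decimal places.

Σxᵢ = 7+5+4+2 = 18, with n = 4.
Posterior ∝ λe^(−3λ) · λ^18e^(−4λ) = λ^19e^(−7λ), i.e. Gamma(shape=20, rate=7).
The mode of a Gamma(a, b) with a ≥ 1 (shape–rate) is (a−1)/b = 19/7 ≈ 2.714.

λ̂_MAP = 2.714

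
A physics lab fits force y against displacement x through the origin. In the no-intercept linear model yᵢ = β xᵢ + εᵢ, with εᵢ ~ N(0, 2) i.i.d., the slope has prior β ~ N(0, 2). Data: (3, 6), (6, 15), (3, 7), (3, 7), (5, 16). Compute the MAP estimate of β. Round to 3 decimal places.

β̂_MAP = 2.584

log p(β | y) = −Σ(yᵢ − βxᵢ)²/(2·2) − β²/(2·2) + const.
Setting the derivative to zero: Σxᵢ(yᵢ − βxᵢ)/2 − β/2 = 0, so β = Σxᵢyᵢ / (Σxᵢ² + σ²/τ²).
Σxᵢyᵢ = 3·6 + 6·15 + 3·7 + 3·7 + 5·16 = 230; Σxᵢ² = 88; σ²/τ² = 1.
β̂_MAP = 230 / (88 + 1) = 230/89 ≈ 2.584.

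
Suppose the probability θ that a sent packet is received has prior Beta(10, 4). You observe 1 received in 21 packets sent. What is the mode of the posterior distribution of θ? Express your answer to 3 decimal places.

Prior: Beta(10, 4).
Data: 1 success in 21 trials. The binomial likelihood contributes θ(1−θ)^20, so the posterior is Beta(10+1, 4+20) = Beta(11, 24).
For Beta(a, b) with a, b > 1 the mode is (a−1)/(a+b−2) = 10/33 ≈ 0.303.

θ̂_MAP = 0.303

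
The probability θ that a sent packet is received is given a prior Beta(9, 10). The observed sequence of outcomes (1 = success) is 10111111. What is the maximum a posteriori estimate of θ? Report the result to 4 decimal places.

θ̂_MAP = 0.6000

Prior: Beta(9, 10).
Data: 7 successes in 8 trials (from the sequence). The binomial likelihood contributes θ^7(1−θ)^1, so the posterior is Beta(9+7, 10+1) = Beta(16, 11).
For Beta(a, b) with a, b > 1 the mode is (a−1)/(a+b−2) = 15/25 ≈ 0.6000.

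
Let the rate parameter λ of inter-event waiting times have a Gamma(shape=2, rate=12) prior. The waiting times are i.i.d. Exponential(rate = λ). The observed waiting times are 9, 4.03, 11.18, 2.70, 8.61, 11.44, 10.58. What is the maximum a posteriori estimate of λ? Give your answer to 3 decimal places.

The Exponential(rate=λ) likelihood is ∝ λ^n e^(−λΣtᵢ). Here n = 7 and Σtᵢ = 9 + 4.03 + 11.18 + 2.70 + 8.61 + 11.44 + 10.58 = 57.54.
Posterior ∝ λe^(−12λ) · λ^7e^(−57.54λ) = λ^8e^(−69.54λ), i.e. Gamma(9, 69.54).
Mode = (a−1)/b = 8/69.54 ≈ 0.115.

λ̂_MAP = 0.115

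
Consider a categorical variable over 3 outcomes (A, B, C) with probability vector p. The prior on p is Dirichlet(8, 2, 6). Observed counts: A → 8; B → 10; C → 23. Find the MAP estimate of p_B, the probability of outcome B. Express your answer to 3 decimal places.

The posterior is Dirichlet(αᵢ + nᵢ) = Dirichlet(16, 12, 29).
For a Dirichlet(a₁,…,a_K) with all aᵢ > 1, the mode has j-th component (aⱼ − 1)/(Σaᵢ − K).
Here Σaᵢ = 57 and K = 3, so p_B = (12 − 1)/(57 − 3) = 11/54 ≈ 0.204.

MAP estimate of p_B = 0.204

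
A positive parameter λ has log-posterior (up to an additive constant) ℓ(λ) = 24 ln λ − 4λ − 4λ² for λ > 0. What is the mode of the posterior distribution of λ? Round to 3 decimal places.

ℓ'(λ) = 24/λ − 4 − 8λ. Setting this to zero and multiplying by λ: 8λ² + 4λ − 24 = 0.
λ = (−4 + √(4² + 4·8·24)) / (2·8) = (−4 + √784) / 16 = (−4 + 28)/16 = 3/2.
ℓ''(λ) = −24/λ² − 8 < 0, confirming a maximum.

λ̂_MAP = 1.500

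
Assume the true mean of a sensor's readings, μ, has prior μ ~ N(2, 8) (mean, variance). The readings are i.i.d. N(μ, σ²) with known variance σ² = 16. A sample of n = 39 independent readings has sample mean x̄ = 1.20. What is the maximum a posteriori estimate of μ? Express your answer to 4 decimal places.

μ̂_MAP = 1.2390

n = 39, x̄ = 1.20.
For a Normal prior and Normal likelihood with known variance, the posterior is Normal; its mode equals its mean, the precision-weighted average.
Prior precision 1/σ₀² = 1/8 = 0.125; data precision n/σ² = 39/16 = 2.4375.
μ̂ = (0.125·2 + 2.4375·1.2) / (0.125 + 2.4375) = 3.175/2.5625 = 254/205 ≈ 1.2390.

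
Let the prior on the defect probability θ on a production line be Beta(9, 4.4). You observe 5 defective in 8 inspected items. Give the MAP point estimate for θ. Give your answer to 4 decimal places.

θ̂_MAP = 0.6701

Prior: Beta(9, 4.4).
Data: 5 successes in 8 trials. The binomial likelihood contributes θ^5(1−θ)^3, so the posterior is Beta(9+5, 4.4+3) = Beta(14, 7.4).
For Beta(a, b) with a, b > 1 the mode is (a−1)/(a+b−2) = 13/19.4 ≈ 0.6701.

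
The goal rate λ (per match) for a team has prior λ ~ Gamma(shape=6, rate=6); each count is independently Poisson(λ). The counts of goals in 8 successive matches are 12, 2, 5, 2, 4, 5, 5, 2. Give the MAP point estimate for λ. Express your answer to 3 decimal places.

λ̂_MAP = 3.000

Σxᵢ = 12+2+5+2+4+5+5+2 = 37, with n = 8.
Posterior ∝ λ^5e^(−6λ) · λ^37e^(−8λ) = λ^42e^(−14λ), i.e. Gamma(shape=43, rate=14).
The mode of a Gamma(a, b) with a ≥ 1 (shape–rate) is (a−1)/b = 42/14 ≈ 3.000.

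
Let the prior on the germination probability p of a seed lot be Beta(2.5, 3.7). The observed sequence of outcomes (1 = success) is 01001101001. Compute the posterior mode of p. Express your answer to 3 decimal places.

Prior: Beta(2.5, 3.7).
Data: 5 successes in 11 trials (from the sequence). The binomial likelihood contributes p^5(1−p)^6, so the posterior is Beta(2.5+5, 3.7+6) = Beta(7.5, 9.7).
For Beta(a, b) with a, b > 1 the mode is (a−1)/(a+b−2) = 6.5/15.2 ≈ 0.428.

p̂_MAP = 0.428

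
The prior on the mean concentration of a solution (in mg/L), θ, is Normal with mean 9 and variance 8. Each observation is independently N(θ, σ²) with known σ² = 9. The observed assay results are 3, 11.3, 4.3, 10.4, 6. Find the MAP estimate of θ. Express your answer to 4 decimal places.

n = 5; x̄ = (3 + 11.3 + 4.3 + 10.4 + 6)/5 = 35/5 = 7.
For a Normal prior and Normal likelihood with known variance, the posterior is Normal; its mode equals its mean, the precision-weighted average.
Prior precision 1/σ₀² = 1/8 = 0.125; data precision n/σ² = 5/9.
θ̂ = (0.125·9 + (5/9)·7) / (0.125 + 5/9) = (361/72)/(49/72) = 361/49 ≈ 7.3673.

θ̂_MAP = 7.3673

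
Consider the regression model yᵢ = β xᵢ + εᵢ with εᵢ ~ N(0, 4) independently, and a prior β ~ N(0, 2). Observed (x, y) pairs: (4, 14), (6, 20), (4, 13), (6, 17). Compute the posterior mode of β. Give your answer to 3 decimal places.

β̂_MAP = 3.113

log p(β | y) = −Σ(yᵢ − βxᵢ)²/(2·4) − β²/(2·2) + const.
Setting the derivative to zero: Σxᵢ(yᵢ − βxᵢ)/4 − β/2 = 0, so β = Σxᵢyᵢ / (Σxᵢ² + σ²/τ²).
Σxᵢyᵢ = 4·14 + 6·20 + 4·13 + 6·17 = 330; Σxᵢ² = 104; σ²/τ² = 2.
β̂_MAP = 330 / (104 + 2) = 330/106 ≈ 3.113.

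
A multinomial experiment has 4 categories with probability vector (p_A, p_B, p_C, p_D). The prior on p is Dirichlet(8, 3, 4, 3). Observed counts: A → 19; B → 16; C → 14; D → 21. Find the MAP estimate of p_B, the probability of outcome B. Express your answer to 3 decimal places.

MAP estimate of p_B = 0.214

The posterior is Dirichlet(αᵢ + nᵢ) = Dirichlet(27, 19, 18, 24).
For a Dirichlet(a₁,…,a_K) with all aᵢ > 1, the mode has j-th component (aⱼ − 1)/(Σaᵢ − K).
Here Σaᵢ = 88 and K = 4, so p_B = (19 − 1)/(88 − 4) = 18/84 ≈ 0.214.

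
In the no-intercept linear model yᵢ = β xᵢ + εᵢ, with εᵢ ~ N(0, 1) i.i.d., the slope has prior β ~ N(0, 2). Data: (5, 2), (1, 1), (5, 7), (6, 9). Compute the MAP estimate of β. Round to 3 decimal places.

log p(β | y) = −Σ(yᵢ − βxᵢ)²/(2·1) − β²/(2·2) + const.
Setting the derivative to zero: Σxᵢ(yᵢ − βxᵢ)/1 − β/2 = 0, so β = Σxᵢyᵢ / (Σxᵢ² + σ²/τ²).
Σxᵢyᵢ = 5·2 + 1·1 + 5·7 + 6·9 = 100; Σxᵢ² = 87; σ²/τ² = 0.5.
β̂_MAP = 100 / (87 + 0.5) = 100/87.5 ≈ 1.143.

β̂_MAP = 1.143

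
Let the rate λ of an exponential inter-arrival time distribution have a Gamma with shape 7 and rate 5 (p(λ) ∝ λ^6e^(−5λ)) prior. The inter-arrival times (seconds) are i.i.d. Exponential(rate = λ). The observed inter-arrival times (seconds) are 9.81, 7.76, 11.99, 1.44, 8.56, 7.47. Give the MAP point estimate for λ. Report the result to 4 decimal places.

The Exponential(rate=λ) likelihood is ∝ λ^n e^(−λΣtᵢ). Here n = 6 and Σtᵢ = 9.81 + 7.76 + 11.99 + 1.44 + 8.56 + 7.47 = 47.03.
Posterior ∝ λ^6e^(−5λ) · λ^6e^(−47.03λ) = λ^12e^(−52.03λ), i.e. Gamma(13, 52.03).
Mode = (a−1)/b = 12/52.03 ≈ 0.2306.

λ̂_MAP = 0.2306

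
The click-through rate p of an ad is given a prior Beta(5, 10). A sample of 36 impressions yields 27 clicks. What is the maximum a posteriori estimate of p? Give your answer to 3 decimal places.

Prior: Beta(5, 10).
Data: 27 successes in 36 trials. The binomial likelihood contributes p^27(1−p)^9, so the posterior is Beta(5+27, 10+9) = Beta(32, 19).
For Beta(a, b) with a, b > 1 the mode is (a−1)/(a+b−2) = 31/49 ≈ 0.633.

p̂_MAP = 0.633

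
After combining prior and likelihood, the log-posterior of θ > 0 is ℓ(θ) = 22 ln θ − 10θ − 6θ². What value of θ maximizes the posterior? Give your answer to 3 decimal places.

ℓ'(θ) = 22/θ − 10 − 12θ. Setting this to zero and multiplying by θ: 12θ² + 10θ − 22 = 0.
θ = (−10 + √(10² + 4·12·22)) / (2·12) = (−10 + √1156) / 24 = (−10 + 34)/24 = 1.
ℓ''(θ) = −22/θ² − 12 < 0, confirming a maximum.

θ̂_MAP = 1.000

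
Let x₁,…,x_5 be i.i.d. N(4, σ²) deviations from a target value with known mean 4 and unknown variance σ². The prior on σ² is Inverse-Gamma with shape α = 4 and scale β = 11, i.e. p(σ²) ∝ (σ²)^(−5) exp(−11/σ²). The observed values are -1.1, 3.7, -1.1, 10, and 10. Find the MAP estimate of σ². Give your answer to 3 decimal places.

Sum of squared deviations about the known mean: SS = (-1.1−4)² + (3.7−4)² + (-1.1−4)² + (10−4)² + (10−4)² = 124.11.
The Normal likelihood contributes (σ²)^(−n/2) exp(−SS/(2σ²)), so the posterior is Inverse-Gamma(α + n/2, β + SS/2) = Inverse-Gamma(6.5, 73.055).
The mode of Inverse-Gamma(a, b) is b/(a+1) = 73.055/7.5 ≈ 9.741.

σ̂²_MAP = 9.741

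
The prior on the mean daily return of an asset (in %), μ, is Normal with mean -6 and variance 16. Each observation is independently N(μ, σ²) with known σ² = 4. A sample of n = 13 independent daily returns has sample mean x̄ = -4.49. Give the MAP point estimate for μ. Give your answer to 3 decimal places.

μ̂_MAP = -4.518

n = 13, x̄ = -4.49.
For a Normal prior and Normal likelihood with known variance, the posterior is Normal; its mode equals its mean, the precision-weighted average.
Prior precision 1/σ₀² = 1/16 = 0.0625; data precision n/σ² = 13/4 = 3.25.
μ̂ = (0.0625·(-6) + 3.25·(-4.49)) / (0.0625 + 3.25) = (-14.9675)/3.3125 = -5987/1325 ≈ -4.518.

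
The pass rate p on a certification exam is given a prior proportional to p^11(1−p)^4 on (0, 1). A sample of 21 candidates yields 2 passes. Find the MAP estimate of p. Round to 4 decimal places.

p̂_MAP = 0.3611

The prior density ∝ p^11(1−p)^4 is the kernel of Beta(12, 5).
Data: 2 successes in 21 trials. The binomial likelihood contributes p^2(1−p)^19, so the posterior is Beta(12+2, 5+19) = Beta(14, 24).
For Beta(a, b) with a, b > 1 the mode is (a−1)/(a+b−2) = 13/36 ≈ 0.3611.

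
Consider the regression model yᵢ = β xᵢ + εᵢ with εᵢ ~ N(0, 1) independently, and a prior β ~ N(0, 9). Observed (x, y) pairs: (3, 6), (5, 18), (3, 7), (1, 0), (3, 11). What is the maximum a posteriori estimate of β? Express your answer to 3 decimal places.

log p(β | y) = −Σ(yᵢ − βxᵢ)²/(2·1) − β²/(2·9) + const.
Setting the derivative to zero: Σxᵢ(yᵢ − βxᵢ)/1 − β/9 = 0, so β = Σxᵢyᵢ / (Σxᵢ² + σ²/τ²).
Σxᵢyᵢ = 3·6 + 5·18 + 3·7 + 1·0 + 3·11 = 162; Σxᵢ² = 53; σ²/τ² = 1/9.
β̂_MAP = 162 / (53 + 1/9) = 162/(478/9) = 729/239 ≈ 3.050.

β̂_MAP = 3.050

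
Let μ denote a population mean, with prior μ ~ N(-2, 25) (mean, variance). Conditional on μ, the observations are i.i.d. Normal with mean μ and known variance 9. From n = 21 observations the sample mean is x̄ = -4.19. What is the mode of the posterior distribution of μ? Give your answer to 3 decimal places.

n = 21, x̄ = -4.19.
For a Normal prior and Normal likelihood with known variance, the posterior is Normal; its mode equals its mean, the precision-weighted average.
Prior precision 1/σ₀² = 1/25 = 0.04; data precision n/σ² = 21/9 = 7/3.
μ̂ = (0.04·(-2) + (7/3)·(-4.19)) / (0.04 + 7/3) = (-2957/300)/(178/75) = -2957/712 ≈ -4.153.

μ̂_MAP = -4.153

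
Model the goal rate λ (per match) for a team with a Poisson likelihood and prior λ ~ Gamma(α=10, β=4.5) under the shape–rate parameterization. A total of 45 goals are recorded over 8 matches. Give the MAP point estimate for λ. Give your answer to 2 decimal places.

λ̂_MAP = 4.32

Σxᵢ = 45, n = 8.
Posterior ∝ λ^9e^(−4.5λ) · λ^45e^(−8λ) = λ^54e^(−12.5λ), i.e. Gamma(shape=55, rate=12.5).
The mode of a Gamma(a, b) with a ≥ 1 (shape–rate) is (a−1)/b = 54/12.5 ≈ 4.32.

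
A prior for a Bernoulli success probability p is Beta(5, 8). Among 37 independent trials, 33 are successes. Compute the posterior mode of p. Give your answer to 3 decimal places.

p̂_MAP = 0.771

Prior: Beta(5, 8).
Data: 33 successes in 37 trials. The binomial likelihood contributes p^33(1−p)^4, so the posterior is Beta(5+33, 8+4) = Beta(38, 12).
For Beta(a, b) with a, b > 1 the mode is (a−1)/(a+b−2) = 37/48 ≈ 0.771.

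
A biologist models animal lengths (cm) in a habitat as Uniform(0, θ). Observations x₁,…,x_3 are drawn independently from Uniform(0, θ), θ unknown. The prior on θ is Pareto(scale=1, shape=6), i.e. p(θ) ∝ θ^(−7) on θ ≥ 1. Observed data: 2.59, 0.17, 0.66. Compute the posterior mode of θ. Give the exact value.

θ̂_MAP = 2.59

The Uniform(0, θ) likelihood is θ^(−n) for θ ≥ max(xᵢ), zero otherwise. Here max(xᵢ) = 2.59.
Posterior ∝ θ^(−7) · θ^(−3) = θ^(−10) on θ ≥ max(1, 2.59) = 2.59.
This density is strictly decreasing in θ, so the posterior mode lies at the lower boundary of the support.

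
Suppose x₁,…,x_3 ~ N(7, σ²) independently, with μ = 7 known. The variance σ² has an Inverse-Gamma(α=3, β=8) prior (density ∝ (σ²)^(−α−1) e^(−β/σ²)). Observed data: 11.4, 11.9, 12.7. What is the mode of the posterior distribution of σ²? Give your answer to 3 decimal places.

σ̂²_MAP = 8.351

Sum of squared deviations about the known mean: SS = (11.4−7)² + (11.9−7)² + (12.7−7)² = 75.86.
The Normal likelihood contributes (σ²)^(−n/2) exp(−SS/(2σ²)), so the posterior is Inverse-Gamma(α + n/2, β + SS/2) = Inverse-Gamma(4.5, 45.93).
The mode of Inverse-Gamma(a, b) is b/(a+1) = 45.93/5.5 ≈ 8.351.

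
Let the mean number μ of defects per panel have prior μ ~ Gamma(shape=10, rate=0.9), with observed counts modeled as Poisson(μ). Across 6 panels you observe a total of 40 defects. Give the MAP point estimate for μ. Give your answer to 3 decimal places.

μ̂_MAP = 7.101

Σxᵢ = 40, n = 6.
Posterior ∝ μ^9e^(−0.9μ) · μ^40e^(−6μ) = μ^49e^(−6.9μ), i.e. Gamma(shape=50, rate=6.9).
The mode of a Gamma(a, b) with a ≥ 1 (shape–rate) is (a−1)/b = 49/6.9 ≈ 7.101.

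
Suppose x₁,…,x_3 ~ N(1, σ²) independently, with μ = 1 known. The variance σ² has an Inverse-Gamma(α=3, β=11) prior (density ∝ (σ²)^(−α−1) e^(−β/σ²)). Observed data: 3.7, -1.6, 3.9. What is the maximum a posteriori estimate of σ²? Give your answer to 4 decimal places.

Sum of squared deviations about the known mean: SS = (3.7−1)² + (-1.6−1)² + (3.9−1)² = 22.46.
The Normal likelihood contributes (σ²)^(−n/2) exp(−SS/(2σ²)), so the posterior is Inverse-Gamma(α + n/2, β + SS/2) = Inverse-Gamma(4.5, 22.23).
The mode of Inverse-Gamma(a, b) is b/(a+1) = 22.23/5.5 ≈ 4.0418.

σ̂²_MAP = 4.0418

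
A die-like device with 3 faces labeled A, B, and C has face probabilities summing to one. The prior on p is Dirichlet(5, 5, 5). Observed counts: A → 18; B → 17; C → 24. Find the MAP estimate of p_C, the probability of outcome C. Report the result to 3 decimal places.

The posterior is Dirichlet(αᵢ + nᵢ) = Dirichlet(23, 22, 29).
For a Dirichlet(a₁,…,a_K) with all aᵢ > 1, the mode has j-th component (aⱼ − 1)/(Σaᵢ − K).
Here Σaᵢ = 74 and K = 3, so p_C = (29 − 1)/(74 − 3) = 28/71 ≈ 0.394.

MAP estimate of p_C = 0.394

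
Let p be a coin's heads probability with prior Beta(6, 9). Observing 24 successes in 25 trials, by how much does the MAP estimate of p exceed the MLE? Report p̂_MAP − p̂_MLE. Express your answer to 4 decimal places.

MAP − MLE = -0.1968

Posterior is Beta(30, 10); MAP = (30−1)/(40−2) = 29/38 ≈ 0.76316.
MLE ignores the prior: p̂_MLE = k/n = 24/25 ≈ 0.96000.
Difference = 29/38 − 24/25 = -187/950 ≈ -0.1968.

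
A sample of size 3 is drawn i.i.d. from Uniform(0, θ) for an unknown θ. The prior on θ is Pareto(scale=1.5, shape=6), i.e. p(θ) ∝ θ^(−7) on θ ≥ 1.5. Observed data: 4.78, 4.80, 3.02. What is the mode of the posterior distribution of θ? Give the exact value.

θ̂_MAP = 4.80

The Uniform(0, θ) likelihood is θ^(−n) for θ ≥ max(xᵢ), zero otherwise. Here max(xᵢ) = 4.80.
Posterior ∝ θ^(−7) · θ^(−3) = θ^(−10) on θ ≥ max(1.5, 4.80) = 4.80.
This density is strictly decreasing in θ, so the posterior mode lies at the lower boundary of the support.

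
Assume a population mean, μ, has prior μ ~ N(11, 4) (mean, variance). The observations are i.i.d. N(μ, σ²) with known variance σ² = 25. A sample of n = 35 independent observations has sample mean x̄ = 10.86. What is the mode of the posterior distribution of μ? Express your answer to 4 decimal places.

n = 35, x̄ = 10.86.
For a Normal prior and Normal likelihood with known variance, the posterior is Normal; its mode equals its mean, the precision-weighted average.
Prior precision 1/σ₀² = 1/4 = 0.25; data precision n/σ² = 35/25 = 1.4.
μ̂ = (0.25·11 + 1.4·10.86) / (0.25 + 1.4) = 17.954/1.65 = 8977/825 ≈ 10.8812.

μ̂_MAP = 10.8812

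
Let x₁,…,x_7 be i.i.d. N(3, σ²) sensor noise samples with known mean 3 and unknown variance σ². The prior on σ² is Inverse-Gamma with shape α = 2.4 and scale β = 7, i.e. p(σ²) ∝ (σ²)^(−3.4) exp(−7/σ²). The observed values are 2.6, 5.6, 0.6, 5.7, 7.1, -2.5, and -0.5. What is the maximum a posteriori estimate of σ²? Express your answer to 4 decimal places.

Sum of squared deviations about the known mean: SS = (2.6−3)² + (5.6−3)² + (0.6−3)² + (5.7−3)² + (7.1−3)² + (-2.5−3)² + (-0.5−3)² = 79.28.
The Normal likelihood contributes (σ²)^(−n/2) exp(−SS/(2σ²)), so the posterior is Inverse-Gamma(α + n/2, β + SS/2) = Inverse-Gamma(5.9, 46.64).
The mode of Inverse-Gamma(a, b) is b/(a+1) = 46.64/6.9 ≈ 6.7594.

σ̂²_MAP = 6.7594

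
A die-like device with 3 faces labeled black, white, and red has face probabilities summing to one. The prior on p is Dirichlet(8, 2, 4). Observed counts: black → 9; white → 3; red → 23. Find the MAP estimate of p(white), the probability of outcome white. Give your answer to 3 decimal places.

The posterior is Dirichlet(αᵢ + nᵢ) = Dirichlet(17, 5, 27).
For a Dirichlet(a₁,…,a_K) with all aᵢ > 1, the mode has j-th component (aⱼ − 1)/(Σaᵢ − K).
Here Σaᵢ = 49 and K = 3, so p(white) = (5 − 1)/(49 − 3) = 4/46 ≈ 0.087.

MAP estimate of p(white) = 0.087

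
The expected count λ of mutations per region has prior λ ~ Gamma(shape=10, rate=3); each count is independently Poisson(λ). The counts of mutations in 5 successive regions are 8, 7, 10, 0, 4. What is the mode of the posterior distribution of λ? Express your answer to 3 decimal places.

λ̂_MAP = 4.750

Σxᵢ = 8+7+10+0+4 = 29, with n = 5.
Posterior ∝ λ^9e^(−3λ) · λ^29e^(−5λ) = λ^38e^(−8λ), i.e. Gamma(shape=39, rate=8).
The mode of a Gamma(a, b) with a ≥ 1 (shape–rate) is (a−1)/b = 38/8 ≈ 4.750.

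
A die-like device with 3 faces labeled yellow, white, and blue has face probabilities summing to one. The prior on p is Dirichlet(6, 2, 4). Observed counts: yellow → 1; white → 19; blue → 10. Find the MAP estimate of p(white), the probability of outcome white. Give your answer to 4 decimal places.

The posterior is Dirichlet(αᵢ + nᵢ) = Dirichlet(7, 21, 14).
For a Dirichlet(a₁,…,a_K) with all aᵢ > 1, the mode has j-th component (aⱼ − 1)/(Σaᵢ − K).
Here Σaᵢ = 42 and K = 3, so p(white) = (21 − 1)/(42 − 3) = 20/39 ≈ 0.5128.

MAP estimate of p(white) = 0.5128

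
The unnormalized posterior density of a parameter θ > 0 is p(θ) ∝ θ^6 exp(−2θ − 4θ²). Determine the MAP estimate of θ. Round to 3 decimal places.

θ̂_MAP = 0.750

ℓ'(θ) = 6/θ − 2 − 8θ. Setting this to zero and multiplying by θ: 8θ² + 2θ − 6 = 0.
θ = (−2 + √(2² + 4·8·6)) / (2·8) = (−2 + √196) / 16 = (−2 + 14)/16 = 3/4.
ℓ''(θ) = −6/θ² − 8 < 0, confirming a maximum.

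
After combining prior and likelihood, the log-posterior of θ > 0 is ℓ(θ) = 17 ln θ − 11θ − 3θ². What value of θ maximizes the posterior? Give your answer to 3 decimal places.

ℓ'(θ) = 17/θ − 11 − 6θ. Setting this to zero and multiplying by θ: 6θ² + 11θ − 17 = 0.
θ = (−11 + √(11² + 4·6·17)) / (2·6) = (−11 + √529) / 12 = (−11 + 23)/12 = 1.
ℓ''(θ) = −17/θ² − 6 < 0, confirming a maximum.

θ̂_MAP = 1.000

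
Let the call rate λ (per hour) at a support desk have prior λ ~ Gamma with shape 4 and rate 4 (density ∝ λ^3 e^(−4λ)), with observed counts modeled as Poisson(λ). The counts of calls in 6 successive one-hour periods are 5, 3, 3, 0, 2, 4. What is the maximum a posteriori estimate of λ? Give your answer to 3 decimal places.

Σxᵢ = 5+3+3+0+2+4 = 17, with n = 6.
Posterior ∝ λ^3e^(−4λ) · λ^17e^(−6λ) = λ^20e^(−10λ), i.e. Gamma(shape=21, rate=10).
The mode of a Gamma(a, b) with a ≥ 1 (shape–rate) is (a−1)/b = 20/10 ≈ 2.000.

λ̂_MAP = 2.000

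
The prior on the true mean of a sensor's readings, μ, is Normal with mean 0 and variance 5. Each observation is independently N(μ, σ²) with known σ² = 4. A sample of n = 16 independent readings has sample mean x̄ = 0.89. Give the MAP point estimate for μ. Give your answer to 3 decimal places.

μ̂_MAP = 0.848

n = 16, x̄ = 0.89.
For a Normal prior and Normal likelihood with known variance, the posterior is Normal; its mode equals its mean, the precision-weighted average.
Prior precision 1/σ₀² = 1/5 = 0.2; data precision n/σ² = 16/4 = 4.
μ̂ = (0.2·0 + 4·0.89) / (0.2 + 4) = 3.56/4.2 = 89/105 ≈ 0.848.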